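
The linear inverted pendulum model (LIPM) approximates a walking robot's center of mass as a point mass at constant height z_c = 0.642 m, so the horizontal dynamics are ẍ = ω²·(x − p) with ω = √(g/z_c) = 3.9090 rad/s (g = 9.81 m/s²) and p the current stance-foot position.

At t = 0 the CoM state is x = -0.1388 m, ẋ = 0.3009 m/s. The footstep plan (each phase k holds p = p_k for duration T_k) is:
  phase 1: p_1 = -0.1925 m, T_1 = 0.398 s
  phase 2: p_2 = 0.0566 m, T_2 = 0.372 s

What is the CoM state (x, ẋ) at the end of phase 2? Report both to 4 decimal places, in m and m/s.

x = 0.8192, ẋ = 3.2130

phase 1: p=-0.1925, T=0.398, ωT=1.555782, cosh=2.474908, sinh=2.263883; start (x,ẋ)=(-0.138800, 0.300900) → end (x,ẋ)=(0.114668, 1.219919)
phase 2: p=0.0566, T=0.372, ωT=1.454148, cosh=2.257217, sinh=2.023618; start (x,ẋ)=(0.114668, 1.219919) → end (x,ẋ)=(0.819201, 3.212956)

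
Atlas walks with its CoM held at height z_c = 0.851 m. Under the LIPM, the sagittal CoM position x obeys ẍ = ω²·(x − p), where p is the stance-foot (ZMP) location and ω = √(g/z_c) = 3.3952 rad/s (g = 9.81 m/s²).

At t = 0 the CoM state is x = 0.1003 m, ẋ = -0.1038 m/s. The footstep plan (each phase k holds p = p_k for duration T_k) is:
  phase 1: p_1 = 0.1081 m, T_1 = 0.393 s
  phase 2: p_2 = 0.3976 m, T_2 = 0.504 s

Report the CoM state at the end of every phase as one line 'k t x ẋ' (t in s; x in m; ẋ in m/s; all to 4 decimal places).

phase 1: p=0.1081, T=0.393, ωT=1.334314, cosh=2.030364, sinh=1.767025; start (x,ẋ)=(0.100300, -0.103800) → end (x,ẋ)=(0.038241, -0.257547)
phase 2: p=0.3976, T=0.504, ωT=1.711181, cosh=2.858073, sinh=2.677421; start (x,ẋ)=(0.038241, -0.257547) → end (x,ẋ)=(-0.832574, -4.002801)

1 0.3930 0.0382 -0.2575
2 0.8970 -0.8326 -4.0028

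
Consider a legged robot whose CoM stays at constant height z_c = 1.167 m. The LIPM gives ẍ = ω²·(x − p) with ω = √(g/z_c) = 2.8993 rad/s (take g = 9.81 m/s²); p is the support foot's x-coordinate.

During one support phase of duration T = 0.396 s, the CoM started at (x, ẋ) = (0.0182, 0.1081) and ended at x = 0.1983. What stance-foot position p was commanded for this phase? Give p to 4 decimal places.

p = -0.1550

ωT = 2.8993·0.396 = 1.148123; cosh(ωT) = 1.734751, sinh(ωT) = 1.417519
x(T) = p + (x₀−p)·cosh(ωT) + (ẋ₀/ω)·sinh(ωT) ⇒ p·(1 − cosh) = x(T) − x₀·cosh − (ẋ₀/ω)·sinh
numerator   = 0.1983 − (0.0182)·1.734751 − (0.1081/2.8993)·1.417519 = 0.113876
denominator = 1 − 1.734751 = -0.734751
p = 0.113876 / -0.734751 = -0.1550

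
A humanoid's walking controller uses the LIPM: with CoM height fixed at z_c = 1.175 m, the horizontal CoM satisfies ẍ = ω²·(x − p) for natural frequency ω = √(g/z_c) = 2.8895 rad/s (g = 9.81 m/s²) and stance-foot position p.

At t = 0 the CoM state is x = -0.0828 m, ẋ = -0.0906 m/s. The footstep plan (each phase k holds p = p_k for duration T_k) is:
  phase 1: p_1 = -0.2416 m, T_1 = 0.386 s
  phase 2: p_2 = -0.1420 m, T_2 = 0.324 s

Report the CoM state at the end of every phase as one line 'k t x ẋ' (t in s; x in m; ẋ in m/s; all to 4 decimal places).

phase 1: p=-0.2416, T=0.386, ωT=1.115347, cosh=1.689214, sinh=1.361413; start (x,ẋ)=(-0.082800, -0.090600) → end (x,ẋ)=(-0.016040, 0.471645)
phase 2: p=-0.1420, T=0.324, ωT=0.936198, cosh=1.471191, sinh=1.079076; start (x,ẋ)=(-0.016040, 0.471645) → end (x,ẋ)=(0.219446, 1.086622)

1 0.3860 -0.0160 0.4716
2 0.7100 0.2194 1.0866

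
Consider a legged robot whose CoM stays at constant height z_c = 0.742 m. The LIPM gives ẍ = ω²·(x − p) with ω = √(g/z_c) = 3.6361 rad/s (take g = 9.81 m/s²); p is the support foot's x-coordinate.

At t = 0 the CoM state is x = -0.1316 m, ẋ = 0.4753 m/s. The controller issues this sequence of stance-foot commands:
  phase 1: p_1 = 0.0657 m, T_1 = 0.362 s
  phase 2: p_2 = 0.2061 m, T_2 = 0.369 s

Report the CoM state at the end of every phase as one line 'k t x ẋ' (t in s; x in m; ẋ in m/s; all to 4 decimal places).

1 0.3620 -0.1024 -0.2916
2 0.7310 -0.5673 -2.5951

phase 1: p=0.0657, T=0.362, ωT=1.316268, cosh=1.998806, sinh=1.730672; start (x,ẋ)=(-0.131600, 0.475300) → end (x,ẋ)=(-0.102436, -0.291556)
phase 2: p=0.2061, T=0.369, ωT=1.341721, cosh=2.043508, sinh=1.782113; start (x,ẋ)=(-0.102436, -0.291556) → end (x,ẋ)=(-0.567293, -2.595093)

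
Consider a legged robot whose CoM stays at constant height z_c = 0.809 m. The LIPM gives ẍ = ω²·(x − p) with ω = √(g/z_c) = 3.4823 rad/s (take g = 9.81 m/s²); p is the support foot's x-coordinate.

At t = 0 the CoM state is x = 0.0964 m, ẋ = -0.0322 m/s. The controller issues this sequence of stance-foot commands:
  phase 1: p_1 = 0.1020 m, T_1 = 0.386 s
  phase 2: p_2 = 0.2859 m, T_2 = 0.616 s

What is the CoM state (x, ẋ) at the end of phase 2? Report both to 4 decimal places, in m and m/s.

x = -0.7535, ẋ = -3.5450

phase 1: p=0.1020, T=0.386, ωT=1.344168, cosh=2.047875, sinh=1.787119; start (x,ẋ)=(0.096400, -0.032200) → end (x,ẋ)=(0.074007, -0.100792)
phase 2: p=0.2859, T=0.616, ωT=2.145097, cosh=4.329962, sinh=4.212906; start (x,ẋ)=(0.074007, -0.100792) → end (x,ẋ)=(-0.753528, -3.545026)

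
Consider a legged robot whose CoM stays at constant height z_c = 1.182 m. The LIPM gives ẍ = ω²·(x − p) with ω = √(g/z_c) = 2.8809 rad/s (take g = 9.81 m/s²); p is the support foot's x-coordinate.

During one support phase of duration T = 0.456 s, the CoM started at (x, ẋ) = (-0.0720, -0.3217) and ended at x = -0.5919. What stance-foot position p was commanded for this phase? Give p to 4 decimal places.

ωT = 2.8809·0.456 = 1.313690; cosh(ωT) = 1.994351, sinh(ωT) = 1.725525
x(T) = p + (x₀−p)·cosh(ωT) + (ẋ₀/ω)·sinh(ωT) ⇒ p·(1 − cosh) = x(T) − x₀·cosh − (ẋ₀/ω)·sinh
numerator   = -0.5919 − (-0.0720)·1.994351 − (-0.3217/2.8809)·1.725525 = -0.255623
denominator = 1 − 1.994351 = -0.994351
p = -0.255623 / -0.994351 = 0.2571

p = 0.2571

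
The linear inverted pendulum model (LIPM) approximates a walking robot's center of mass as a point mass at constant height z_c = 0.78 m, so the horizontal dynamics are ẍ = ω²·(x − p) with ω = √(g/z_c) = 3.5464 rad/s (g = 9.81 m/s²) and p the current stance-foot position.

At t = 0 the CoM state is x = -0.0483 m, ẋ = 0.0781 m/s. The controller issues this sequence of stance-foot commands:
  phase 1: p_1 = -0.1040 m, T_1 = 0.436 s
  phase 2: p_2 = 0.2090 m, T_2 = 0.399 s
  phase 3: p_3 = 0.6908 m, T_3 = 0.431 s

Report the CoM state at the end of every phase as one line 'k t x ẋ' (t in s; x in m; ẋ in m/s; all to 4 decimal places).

phase 1: p=-0.1040, T=0.436, ωT=1.546230, cosh=2.453396, sinh=2.240347; start (x,ẋ)=(-0.048300, 0.078100) → end (x,ẋ)=(0.081992, 0.634156)
phase 2: p=0.2090, T=0.399, ωT=1.415014, cosh=2.179732, sinh=1.936810; start (x,ẋ)=(0.081992, 0.634156) → end (x,ẋ)=(0.278490, 0.509909)
phase 3: p=0.6908, T=0.431, ωT=1.528498, cosh=2.414054, sinh=2.197193; start (x,ẋ)=(0.278490, 0.509909) → end (x,ẋ)=(0.011380, -1.981820)

1 0.4360 0.0820 0.6342
2 0.8350 0.2785 0.5099
3 1.2660 0.0114 -1.9818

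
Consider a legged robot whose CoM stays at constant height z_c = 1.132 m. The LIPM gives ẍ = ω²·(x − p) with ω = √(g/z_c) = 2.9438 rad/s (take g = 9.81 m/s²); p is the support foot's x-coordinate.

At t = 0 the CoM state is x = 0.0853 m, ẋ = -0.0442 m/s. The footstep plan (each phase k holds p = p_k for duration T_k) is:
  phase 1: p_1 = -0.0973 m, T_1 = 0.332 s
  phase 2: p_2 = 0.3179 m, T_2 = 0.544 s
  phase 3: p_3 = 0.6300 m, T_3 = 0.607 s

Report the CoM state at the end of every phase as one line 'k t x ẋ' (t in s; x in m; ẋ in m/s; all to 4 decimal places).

phase 1: p=-0.0973, T=0.332, ωT=0.977342, cosh=1.516846, sinh=1.140536; start (x,ẋ)=(0.085300, -0.044200) → end (x,ẋ)=(0.162551, 0.546037)
phase 2: p=0.3179, T=0.544, ωT=1.601427, cosh=2.580858, sinh=2.379249; start (x,ẋ)=(0.162551, 0.546037) → end (x,ẋ)=(0.358287, 0.321177)
phase 3: p=0.6300, T=0.607, ωT=1.786887, cosh=3.069157, sinh=2.901677; start (x,ẋ)=(0.358287, 0.321177) → end (x,ẋ)=(0.112652, -1.335216)

1 0.3320 0.1626 0.5460
2 0.8760 0.3583 0.3212
3 1.4830 0.1127 -1.3352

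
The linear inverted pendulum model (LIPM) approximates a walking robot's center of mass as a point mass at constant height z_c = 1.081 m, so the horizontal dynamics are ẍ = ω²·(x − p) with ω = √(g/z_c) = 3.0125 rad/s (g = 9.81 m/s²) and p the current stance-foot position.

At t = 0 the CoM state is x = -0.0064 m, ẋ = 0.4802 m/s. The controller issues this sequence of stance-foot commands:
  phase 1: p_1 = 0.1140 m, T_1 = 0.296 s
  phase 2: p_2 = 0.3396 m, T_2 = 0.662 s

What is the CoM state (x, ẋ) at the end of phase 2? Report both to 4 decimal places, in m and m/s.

phase 1: p=0.1140, T=0.296, ωT=0.891700, cosh=1.424616, sinh=1.014657; start (x,ẋ)=(-0.006400, 0.480200) → end (x,ẋ)=(0.104215, 0.316079)
phase 2: p=0.3396, T=0.662, ωT=1.994275, cosh=3.741493, sinh=3.605381; start (x,ẋ)=(0.104215, 0.316079) → end (x,ẋ)=(-0.162805, -1.373956)

x = -0.1628, ẋ = -1.3740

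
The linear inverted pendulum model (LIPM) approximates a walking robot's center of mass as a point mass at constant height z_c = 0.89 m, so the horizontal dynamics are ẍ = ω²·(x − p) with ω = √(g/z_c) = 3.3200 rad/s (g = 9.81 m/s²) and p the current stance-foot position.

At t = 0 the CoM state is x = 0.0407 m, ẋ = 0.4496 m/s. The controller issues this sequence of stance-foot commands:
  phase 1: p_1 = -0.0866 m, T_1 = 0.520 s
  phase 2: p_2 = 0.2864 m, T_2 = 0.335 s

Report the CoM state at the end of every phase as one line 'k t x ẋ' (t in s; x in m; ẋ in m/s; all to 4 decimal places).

1 0.5200 0.6510 2.4535
2 0.8550 1.9029 5.7755

phase 1: p=-0.0866, T=0.520, ωT=1.726400, cosh=2.899154, sinh=2.721230; start (x,ẋ)=(0.040700, 0.449600) → end (x,ẋ)=(0.650976, 2.453549)
phase 2: p=0.2864, T=0.335, ωT=1.112200, cosh=1.684938, sinh=1.356103; start (x,ẋ)=(0.650976, 2.453549) → end (x,ẋ)=(1.902876, 5.775495)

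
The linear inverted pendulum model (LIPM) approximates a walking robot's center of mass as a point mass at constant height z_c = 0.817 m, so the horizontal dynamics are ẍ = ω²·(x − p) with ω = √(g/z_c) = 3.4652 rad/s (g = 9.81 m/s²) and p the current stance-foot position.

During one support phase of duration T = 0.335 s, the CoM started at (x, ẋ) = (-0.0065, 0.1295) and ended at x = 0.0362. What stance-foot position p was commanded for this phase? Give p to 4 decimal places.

p = 0.0082

ωT = 3.4652·0.335 = 1.160842; cosh(ωT) = 1.752921, sinh(ωT) = 1.439699
x(T) = p + (x₀−p)·cosh(ωT) + (ẋ₀/ω)·sinh(ωT) ⇒ p·(1 − cosh) = x(T) − x₀·cosh − (ẋ₀/ω)·sinh
numerator   = 0.0362 − (-0.0065)·1.752921 − (0.1295/3.4652)·1.439699 = -0.006210
denominator = 1 − 1.752921 = -0.752921
p = -0.006210 / -0.752921 = 0.0082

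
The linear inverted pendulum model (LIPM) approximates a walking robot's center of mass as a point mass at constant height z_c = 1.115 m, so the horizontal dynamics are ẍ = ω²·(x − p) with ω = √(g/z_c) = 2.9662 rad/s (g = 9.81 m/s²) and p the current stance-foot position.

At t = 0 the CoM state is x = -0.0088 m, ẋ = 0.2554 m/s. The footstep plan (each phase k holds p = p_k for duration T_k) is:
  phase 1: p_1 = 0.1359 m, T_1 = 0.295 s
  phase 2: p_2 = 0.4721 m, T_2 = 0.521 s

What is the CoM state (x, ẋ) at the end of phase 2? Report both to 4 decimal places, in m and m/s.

phase 1: p=0.1359, T=0.295, ωT=0.875029, cosh=1.407897, sinh=0.991047; start (x,ẋ)=(-0.008800, 0.255400) → end (x,ẋ)=(0.017510, -0.065790)
phase 2: p=0.4721, T=0.521, ωT=1.545390, cosh=2.451515, sinh=2.238286; start (x,ẋ)=(0.017510, -0.065790) → end (x,ẋ)=(-0.691979, -3.179401)

x = -0.6920, ẋ = -3.1794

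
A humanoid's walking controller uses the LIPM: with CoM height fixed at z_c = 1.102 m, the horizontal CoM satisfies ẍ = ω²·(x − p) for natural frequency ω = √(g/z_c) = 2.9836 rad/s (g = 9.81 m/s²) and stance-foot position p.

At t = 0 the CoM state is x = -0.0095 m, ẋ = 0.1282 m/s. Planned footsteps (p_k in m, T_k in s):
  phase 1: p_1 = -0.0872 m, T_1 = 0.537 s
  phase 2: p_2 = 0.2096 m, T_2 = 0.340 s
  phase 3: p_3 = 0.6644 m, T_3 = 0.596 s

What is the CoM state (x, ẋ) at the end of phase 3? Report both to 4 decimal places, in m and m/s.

x = 1.7375, ẋ = 3.4840

phase 1: p=-0.0872, T=0.537, ωT=1.602193, cosh=2.582681, sinh=2.381227; start (x,ẋ)=(-0.009500, 0.128200) → end (x,ẋ)=(0.215791, 0.883129)
phase 2: p=0.2096, T=0.340, ωT=1.014424, cosh=1.560193, sinh=1.197582; start (x,ẋ)=(0.215791, 0.883129) → end (x,ẋ)=(0.573737, 1.399974)
phase 3: p=0.6644, T=0.596, ωT=1.778226, cosh=3.044141, sinh=2.875203; start (x,ẋ)=(0.573737, 1.399974) → end (x,ẋ)=(1.737522, 3.483973)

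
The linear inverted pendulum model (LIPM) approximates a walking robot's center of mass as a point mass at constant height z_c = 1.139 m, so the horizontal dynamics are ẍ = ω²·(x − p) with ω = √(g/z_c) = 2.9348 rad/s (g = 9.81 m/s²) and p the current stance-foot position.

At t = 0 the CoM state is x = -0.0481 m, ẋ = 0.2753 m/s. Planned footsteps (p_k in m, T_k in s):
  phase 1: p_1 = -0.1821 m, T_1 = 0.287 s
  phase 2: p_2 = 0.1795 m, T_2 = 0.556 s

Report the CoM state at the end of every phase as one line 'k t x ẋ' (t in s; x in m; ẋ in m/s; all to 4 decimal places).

phase 1: p=-0.1821, T=0.287, ωT=0.842288, cosh=1.376198, sinh=0.945474; start (x,ẋ)=(-0.048100, 0.275300) → end (x,ẋ)=(0.091001, 0.750687)
phase 2: p=0.1795, T=0.556, ωT=1.631749, cosh=2.654198, sinh=2.458610; start (x,ẋ)=(0.091001, 0.750687) → end (x,ẋ)=(0.573490, 1.353906)

1 0.2870 0.0910 0.7507
2 0.8430 0.5735 1.3539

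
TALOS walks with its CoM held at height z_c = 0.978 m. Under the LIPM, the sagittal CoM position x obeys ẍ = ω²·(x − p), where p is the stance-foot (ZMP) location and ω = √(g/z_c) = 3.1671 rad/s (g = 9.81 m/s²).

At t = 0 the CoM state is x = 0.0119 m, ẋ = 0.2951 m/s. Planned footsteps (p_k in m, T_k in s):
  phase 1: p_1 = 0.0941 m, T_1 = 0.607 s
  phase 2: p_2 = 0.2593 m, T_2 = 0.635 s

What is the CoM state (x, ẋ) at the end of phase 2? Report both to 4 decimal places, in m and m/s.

x = -0.0902, ẋ = -1.0261

phase 1: p=0.0941, T=0.607, ωT=1.922430, cosh=3.491901, sinh=3.345650; start (x,ẋ)=(0.011900, 0.295100) → end (x,ẋ)=(0.118802, 0.159468)
phase 2: p=0.2593, T=0.635, ωT=2.011109, cosh=3.802718, sinh=3.668877; start (x,ẋ)=(0.118802, 0.159468) → end (x,ẋ)=(-0.090239, -1.026127)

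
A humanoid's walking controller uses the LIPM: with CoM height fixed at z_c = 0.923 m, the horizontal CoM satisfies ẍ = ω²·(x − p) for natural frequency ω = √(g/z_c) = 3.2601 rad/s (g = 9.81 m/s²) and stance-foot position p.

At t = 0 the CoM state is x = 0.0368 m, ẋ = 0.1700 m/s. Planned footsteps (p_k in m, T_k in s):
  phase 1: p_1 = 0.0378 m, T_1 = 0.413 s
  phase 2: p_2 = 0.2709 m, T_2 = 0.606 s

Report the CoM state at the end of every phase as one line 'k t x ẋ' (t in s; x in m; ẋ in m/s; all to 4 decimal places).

1 0.4130 0.1292 0.3430
2 1.0190 0.1221 -0.3734

phase 1: p=0.0378, T=0.413, ωT=1.346421, cosh=2.051908, sinh=1.791738; start (x,ẋ)=(0.036800, 0.170000) → end (x,ẋ)=(0.129179, 0.342983)
phase 2: p=0.2709, T=0.606, ωT=1.975621, cosh=3.674884, sinh=3.536209; start (x,ẋ)=(0.129179, 0.342983) → end (x,ẋ)=(0.122125, -0.373388)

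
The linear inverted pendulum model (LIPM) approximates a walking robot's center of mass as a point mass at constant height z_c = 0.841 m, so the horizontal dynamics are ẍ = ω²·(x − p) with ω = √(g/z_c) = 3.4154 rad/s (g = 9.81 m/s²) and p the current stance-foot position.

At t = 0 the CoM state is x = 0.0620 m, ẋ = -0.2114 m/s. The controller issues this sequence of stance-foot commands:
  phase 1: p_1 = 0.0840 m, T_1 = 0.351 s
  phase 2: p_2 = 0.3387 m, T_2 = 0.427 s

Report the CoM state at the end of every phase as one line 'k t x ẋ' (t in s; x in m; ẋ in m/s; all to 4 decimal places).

phase 1: p=0.0840, T=0.351, ωT=1.198805, cosh=1.808854, sinh=1.507299; start (x,ẋ)=(0.062000, -0.211400) → end (x,ẋ)=(-0.049091, -0.495648)
phase 2: p=0.3387, T=0.427, ωT=1.458376, cosh=2.265793, sinh=2.033179; start (x,ẋ)=(-0.049091, -0.495648) → end (x,ẋ)=(-0.835012, -3.815902)

1 0.3510 -0.0491 -0.4956
2 0.7780 -0.8350 -3.8159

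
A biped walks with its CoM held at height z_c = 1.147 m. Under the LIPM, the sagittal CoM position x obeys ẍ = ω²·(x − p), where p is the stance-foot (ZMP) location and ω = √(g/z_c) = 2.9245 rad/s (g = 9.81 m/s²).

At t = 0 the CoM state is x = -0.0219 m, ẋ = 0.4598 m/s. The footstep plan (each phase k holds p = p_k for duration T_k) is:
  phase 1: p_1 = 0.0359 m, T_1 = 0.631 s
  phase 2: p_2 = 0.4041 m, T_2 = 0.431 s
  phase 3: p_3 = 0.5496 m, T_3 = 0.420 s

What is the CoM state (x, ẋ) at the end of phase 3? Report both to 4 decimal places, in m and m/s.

phase 1: p=0.0359, T=0.631, ωT=1.845360, cosh=3.244172, sinh=3.086203; start (x,ẋ)=(-0.021900, 0.459800) → end (x,ẋ)=(0.333610, 0.969990)
phase 2: p=0.4041, T=0.431, ωT=1.260460, cosh=1.905283, sinh=1.621759; start (x,ẋ)=(0.333610, 0.969990) → end (x,ẋ)=(0.807698, 1.513786)
phase 3: p=0.5496, T=0.420, ωT=1.228290, cosh=1.854089, sinh=1.561296; start (x,ẋ)=(0.807698, 1.513786) → end (x,ẋ)=(1.836298, 3.985171)

x = 1.8363, ẋ = 3.9852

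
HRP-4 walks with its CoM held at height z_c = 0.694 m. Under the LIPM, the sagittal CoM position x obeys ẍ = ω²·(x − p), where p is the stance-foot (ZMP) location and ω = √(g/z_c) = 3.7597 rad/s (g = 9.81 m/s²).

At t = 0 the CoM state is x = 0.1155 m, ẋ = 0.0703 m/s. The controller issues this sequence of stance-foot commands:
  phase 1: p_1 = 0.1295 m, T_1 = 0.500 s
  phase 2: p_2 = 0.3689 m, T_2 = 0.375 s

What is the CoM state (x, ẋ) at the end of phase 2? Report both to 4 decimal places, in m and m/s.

phase 1: p=0.1295, T=0.500, ωT=1.879850, cosh=3.352567, sinh=3.199954; start (x,ẋ)=(0.115500, 0.070300) → end (x,ẋ)=(0.142398, 0.067253)
phase 2: p=0.3689, T=0.375, ωT=1.409887, cosh=2.169833, sinh=1.925662; start (x,ẋ)=(0.142398, 0.067253) → end (x,ẋ)=(-0.088126, -1.493928)

x = -0.0881, ẋ = -1.4939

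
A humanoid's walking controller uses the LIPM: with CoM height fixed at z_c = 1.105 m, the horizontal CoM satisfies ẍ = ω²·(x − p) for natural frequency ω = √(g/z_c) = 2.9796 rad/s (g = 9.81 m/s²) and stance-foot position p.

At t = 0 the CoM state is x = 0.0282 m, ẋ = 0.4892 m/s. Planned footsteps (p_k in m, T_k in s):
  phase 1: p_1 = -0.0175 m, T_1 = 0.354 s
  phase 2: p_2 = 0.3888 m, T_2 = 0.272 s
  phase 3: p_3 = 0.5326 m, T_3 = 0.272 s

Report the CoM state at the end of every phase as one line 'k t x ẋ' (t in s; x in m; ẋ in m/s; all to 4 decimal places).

phase 1: p=-0.0175, T=0.354, ωT=1.054778, cosh=1.609804, sinh=1.261535; start (x,ẋ)=(0.028200, 0.489200) → end (x,ẋ)=(0.263191, 0.959297)
phase 2: p=0.3888, T=0.272, ωT=0.810451, cosh=1.346790, sinh=0.902133; start (x,ẋ)=(0.263191, 0.959297) → end (x,ẋ)=(0.510077, 0.954334)
phase 3: p=0.5326, T=0.272, ωT=0.810451, cosh=1.346790, sinh=0.902133; start (x,ẋ)=(0.510077, 0.954334) → end (x,ẋ)=(0.791209, 1.224744)

1 0.3540 0.2632 0.9593
2 0.6260 0.5101 0.9543
3 0.8980 0.7912 1.2247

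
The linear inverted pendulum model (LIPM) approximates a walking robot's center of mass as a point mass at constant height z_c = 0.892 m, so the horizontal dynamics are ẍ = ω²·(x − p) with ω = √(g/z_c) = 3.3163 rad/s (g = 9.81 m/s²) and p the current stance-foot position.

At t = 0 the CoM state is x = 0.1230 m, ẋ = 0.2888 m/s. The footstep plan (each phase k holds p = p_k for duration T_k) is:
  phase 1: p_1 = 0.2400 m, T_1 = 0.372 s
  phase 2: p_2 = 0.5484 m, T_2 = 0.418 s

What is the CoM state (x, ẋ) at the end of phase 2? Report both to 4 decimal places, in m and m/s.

x = -0.3198, ẋ = -2.5741

phase 1: p=0.2400, T=0.372, ωT=1.233664, cosh=1.862505, sinh=1.571281; start (x,ẋ)=(0.123000, 0.288800) → end (x,ẋ)=(0.158922, -0.071777)
phase 2: p=0.5484, T=0.418, ωT=1.386213, cosh=2.124848, sinh=1.874828; start (x,ẋ)=(0.158922, -0.071777) → end (x,ẋ)=(-0.319760, -2.574092)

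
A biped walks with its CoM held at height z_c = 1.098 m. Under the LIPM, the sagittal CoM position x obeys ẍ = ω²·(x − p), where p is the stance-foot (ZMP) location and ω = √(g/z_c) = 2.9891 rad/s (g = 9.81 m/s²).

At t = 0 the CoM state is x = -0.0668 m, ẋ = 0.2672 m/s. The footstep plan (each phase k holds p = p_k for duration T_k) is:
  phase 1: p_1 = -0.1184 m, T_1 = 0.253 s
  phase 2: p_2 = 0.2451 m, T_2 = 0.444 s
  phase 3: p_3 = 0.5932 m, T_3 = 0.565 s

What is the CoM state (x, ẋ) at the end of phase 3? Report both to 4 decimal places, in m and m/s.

x = -1.0349, ẋ = -4.6185

phase 1: p=-0.1184, T=0.253, ωT=0.756242, cosh=1.299842, sinh=0.830415; start (x,ẋ)=(-0.066800, 0.267200) → end (x,ẋ)=(0.022904, 0.475399)
phase 2: p=0.2451, T=0.444, ωT=1.327160, cosh=2.017776, sinh=1.752546; start (x,ẋ)=(0.022904, 0.475399) → end (x,ẋ)=(0.075490, -0.204735)
phase 3: p=0.5932, T=0.565, ωT=1.688841, cosh=2.798970, sinh=2.614236; start (x,ẋ)=(0.075490, -0.204735) → end (x,ẋ)=(-1.034913, -4.618542)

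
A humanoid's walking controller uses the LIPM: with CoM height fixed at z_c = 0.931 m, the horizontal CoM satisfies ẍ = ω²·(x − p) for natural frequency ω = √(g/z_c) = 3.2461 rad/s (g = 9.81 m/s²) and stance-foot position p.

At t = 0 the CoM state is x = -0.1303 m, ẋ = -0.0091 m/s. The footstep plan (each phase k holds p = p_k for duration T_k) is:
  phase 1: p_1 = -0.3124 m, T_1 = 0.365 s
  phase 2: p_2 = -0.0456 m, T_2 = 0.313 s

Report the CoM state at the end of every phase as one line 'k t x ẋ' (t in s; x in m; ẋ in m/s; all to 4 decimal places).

phase 1: p=-0.3124, T=0.365, ωT=1.184827, cosh=1.787959, sinh=1.482160; start (x,ẋ)=(-0.130300, -0.009100) → end (x,ẋ)=(0.009032, 0.859856)
phase 2: p=-0.0456, T=0.313, ωT=1.016029, cosh=1.562117, sinh=1.200088; start (x,ẋ)=(0.009032, 0.859856) → end (x,ẋ)=(0.357632, 1.556023)

1 0.3650 0.0090 0.8599
2 0.6780 0.3576 1.5560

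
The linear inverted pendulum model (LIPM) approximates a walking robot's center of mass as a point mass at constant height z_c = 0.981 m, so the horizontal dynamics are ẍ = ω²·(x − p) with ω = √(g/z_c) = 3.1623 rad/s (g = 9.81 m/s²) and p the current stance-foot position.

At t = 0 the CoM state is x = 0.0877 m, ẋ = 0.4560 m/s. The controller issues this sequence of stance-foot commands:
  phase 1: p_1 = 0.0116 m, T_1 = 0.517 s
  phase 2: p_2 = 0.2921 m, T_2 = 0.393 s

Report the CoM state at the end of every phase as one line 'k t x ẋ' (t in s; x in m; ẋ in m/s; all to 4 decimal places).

1 0.5170 0.5699 1.8076
2 0.9100 1.7214 4.7880

phase 1: p=0.0116, T=0.517, ωT=1.634909, cosh=2.661981, sinh=2.467011; start (x,ẋ)=(0.087700, 0.456000) → end (x,ẋ)=(0.569917, 1.807552)
phase 2: p=0.2921, T=0.393, ωT=1.242784, cosh=1.876913, sinh=1.588334; start (x,ẋ)=(0.569917, 1.807552) → end (x,ẋ)=(1.721420, 4.788033)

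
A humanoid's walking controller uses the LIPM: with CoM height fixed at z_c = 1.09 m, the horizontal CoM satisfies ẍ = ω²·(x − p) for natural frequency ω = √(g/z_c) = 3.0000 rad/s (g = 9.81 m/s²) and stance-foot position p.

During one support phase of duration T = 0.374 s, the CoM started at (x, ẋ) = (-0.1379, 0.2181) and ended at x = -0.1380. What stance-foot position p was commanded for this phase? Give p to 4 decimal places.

p = 0.0052

ωT = 3.0000·0.374 = 1.122000; cosh(ωT) = 1.698309, sinh(ωT) = 1.372681
x(T) = p + (x₀−p)·cosh(ωT) + (ẋ₀/ω)·sinh(ωT) ⇒ p·(1 − cosh) = x(T) − x₀·cosh − (ẋ₀/ω)·sinh
numerator   = -0.1380 − (-0.1379)·1.698309 − (0.2181/3.0000)·1.372681 = -0.003597
denominator = 1 − 1.698309 = -0.698309
p = -0.003597 / -0.698309 = 0.0052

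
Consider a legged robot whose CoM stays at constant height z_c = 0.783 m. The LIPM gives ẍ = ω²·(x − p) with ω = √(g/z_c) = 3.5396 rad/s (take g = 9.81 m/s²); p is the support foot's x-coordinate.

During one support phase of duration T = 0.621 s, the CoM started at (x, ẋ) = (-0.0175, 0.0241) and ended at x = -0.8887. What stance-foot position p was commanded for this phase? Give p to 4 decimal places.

ωT = 3.5396·0.621 = 2.198092; cosh(ωT) = 4.559411, sinh(ωT) = 4.448396
x(T) = p + (x₀−p)·cosh(ωT) + (ẋ₀/ω)·sinh(ωT) ⇒ p·(1 − cosh) = x(T) − x₀·cosh − (ẋ₀/ω)·sinh
numerator   = -0.8887 − (-0.0175)·4.559411 − (0.0241/3.5396)·4.448396 = -0.839198
denominator = 1 − 4.559411 = -3.559411
p = -0.839198 / -3.559411 = 0.2358

p = 0.2358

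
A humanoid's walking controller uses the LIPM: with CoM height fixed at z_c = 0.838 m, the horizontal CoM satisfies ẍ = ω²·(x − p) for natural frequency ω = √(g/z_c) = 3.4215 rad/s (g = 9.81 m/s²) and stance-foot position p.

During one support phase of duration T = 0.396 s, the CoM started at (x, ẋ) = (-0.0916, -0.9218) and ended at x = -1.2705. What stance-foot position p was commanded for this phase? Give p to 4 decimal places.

p = 0.5563

ωT = 3.4215·0.396 = 1.354914; cosh(ωT) = 2.067199, sinh(ωT) = 1.809229
x(T) = p + (x₀−p)·cosh(ωT) + (ẋ₀/ω)·sinh(ωT) ⇒ p·(1 − cosh) = x(T) − x₀·cosh − (ẋ₀/ω)·sinh
numerator   = -1.2705 − (-0.0916)·2.067199 − (-0.9218/3.4215)·1.809229 = -0.593713
denominator = 1 − 2.067199 = -1.067199
p = -0.593713 / -1.067199 = 0.5563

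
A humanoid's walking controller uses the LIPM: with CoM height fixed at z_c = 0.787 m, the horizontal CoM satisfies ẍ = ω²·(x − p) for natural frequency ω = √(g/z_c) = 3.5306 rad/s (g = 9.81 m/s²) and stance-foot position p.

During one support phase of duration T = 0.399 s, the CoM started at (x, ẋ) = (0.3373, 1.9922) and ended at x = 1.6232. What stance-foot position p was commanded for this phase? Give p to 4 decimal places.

ωT = 3.5306·0.399 = 1.408709; cosh(ωT) = 2.167566, sinh(ωT) = 1.923107
x(T) = p + (x₀−p)·cosh(ωT) + (ẋ₀/ω)·sinh(ωT) ⇒ p·(1 − cosh) = x(T) − x₀·cosh − (ẋ₀/ω)·sinh
numerator   = 1.6232 − (0.3373)·2.167566 − (1.9922/3.5306)·1.923107 = -0.193065
denominator = 1 − 2.167566 = -1.167566
p = -0.193065 / -1.167566 = 0.1654

p = 0.1654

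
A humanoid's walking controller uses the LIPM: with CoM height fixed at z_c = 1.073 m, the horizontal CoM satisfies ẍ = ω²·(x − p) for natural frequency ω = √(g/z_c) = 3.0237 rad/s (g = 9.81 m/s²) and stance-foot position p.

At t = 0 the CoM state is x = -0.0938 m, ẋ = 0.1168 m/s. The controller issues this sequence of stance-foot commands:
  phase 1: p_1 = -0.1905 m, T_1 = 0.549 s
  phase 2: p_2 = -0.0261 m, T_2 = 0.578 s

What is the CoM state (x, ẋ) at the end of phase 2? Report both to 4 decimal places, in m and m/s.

x = 1.5318, ẋ = 4.7914

phase 1: p=-0.1905, T=0.549, ωT=1.660011, cosh=2.724754, sinh=2.534617; start (x,ẋ)=(-0.093800, 0.116800) → end (x,ẋ)=(0.170891, 1.059352)
phase 2: p=-0.0261, T=0.578, ωT=1.747699, cosh=2.957774, sinh=2.783600; start (x,ẋ)=(0.170891, 1.059352) → end (x,ẋ)=(1.531789, 4.791356)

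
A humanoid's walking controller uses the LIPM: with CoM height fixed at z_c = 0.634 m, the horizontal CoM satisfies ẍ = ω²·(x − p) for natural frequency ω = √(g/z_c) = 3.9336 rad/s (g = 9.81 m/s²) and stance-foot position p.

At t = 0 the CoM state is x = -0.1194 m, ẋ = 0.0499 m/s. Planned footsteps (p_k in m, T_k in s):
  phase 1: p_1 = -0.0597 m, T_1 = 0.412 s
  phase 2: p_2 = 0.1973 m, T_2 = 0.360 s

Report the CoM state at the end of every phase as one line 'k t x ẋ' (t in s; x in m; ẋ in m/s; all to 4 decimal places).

phase 1: p=-0.0597, T=0.412, ωT=1.620643, cosh=2.627056, sinh=2.429285; start (x,ẋ)=(-0.119400, 0.049900) → end (x,ẋ)=(-0.185718, -0.439393)
phase 2: p=0.1973, T=0.360, ωT=1.416096, cosh=2.181830, sinh=1.939171; start (x,ẋ)=(-0.185718, -0.439393) → end (x,ẋ)=(-0.854991, -3.880315)

1 0.4120 -0.1857 -0.4394
2 0.7720 -0.8550 -3.8803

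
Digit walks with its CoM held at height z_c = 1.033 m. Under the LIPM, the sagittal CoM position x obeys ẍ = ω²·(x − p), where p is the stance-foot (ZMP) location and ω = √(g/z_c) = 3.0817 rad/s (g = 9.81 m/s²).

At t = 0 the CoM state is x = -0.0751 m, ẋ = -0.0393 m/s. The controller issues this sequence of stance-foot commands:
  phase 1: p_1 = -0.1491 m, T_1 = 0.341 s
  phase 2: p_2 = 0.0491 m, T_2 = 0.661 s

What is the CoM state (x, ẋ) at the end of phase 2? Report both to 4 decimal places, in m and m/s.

x = -0.0501, ẋ = -0.2383

phase 1: p=-0.1491, T=0.341, ωT=1.050860, cosh=1.604873, sinh=1.255236; start (x,ẋ)=(-0.075100, -0.039300) → end (x,ẋ)=(-0.046347, 0.223180)
phase 2: p=0.0491, T=0.661, ωT=2.037004, cosh=3.899010, sinh=3.768591; start (x,ẋ)=(-0.046347, 0.223180) → end (x,ẋ)=(-0.050124, -0.238310)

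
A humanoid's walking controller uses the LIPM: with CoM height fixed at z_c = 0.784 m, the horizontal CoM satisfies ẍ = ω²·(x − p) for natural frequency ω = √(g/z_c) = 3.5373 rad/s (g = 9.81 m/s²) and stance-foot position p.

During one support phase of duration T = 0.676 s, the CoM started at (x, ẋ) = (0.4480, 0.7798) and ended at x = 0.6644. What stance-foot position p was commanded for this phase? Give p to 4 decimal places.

ωT = 3.5373·0.676 = 2.391215; cosh(ωT) = 5.509139, sinh(ωT) = 5.417621
x(T) = p + (x₀−p)·cosh(ωT) + (ẋ₀/ω)·sinh(ωT) ⇒ p·(1 − cosh) = x(T) − x₀·cosh − (ẋ₀/ω)·sinh
numerator   = 0.6644 − (0.4480)·5.509139 − (0.7798/3.5373)·5.417621 = -2.998012
denominator = 1 − 5.509139 = -4.509139
p = -2.998012 / -4.509139 = 0.6649

p = 0.6649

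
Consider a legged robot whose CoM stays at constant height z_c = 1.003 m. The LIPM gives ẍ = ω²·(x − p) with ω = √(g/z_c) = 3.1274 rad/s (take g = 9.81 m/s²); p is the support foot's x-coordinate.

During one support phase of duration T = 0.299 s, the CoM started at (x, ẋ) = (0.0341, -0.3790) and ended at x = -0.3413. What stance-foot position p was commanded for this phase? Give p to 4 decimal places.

ωT = 3.1274·0.299 = 0.935093; cosh(ωT) = 1.469999, sinh(ωT) = 1.077450
x(T) = p + (x₀−p)·cosh(ωT) + (ẋ₀/ω)·sinh(ωT) ⇒ p·(1 − cosh) = x(T) − x₀·cosh − (ẋ₀/ω)·sinh
numerator   = -0.3413 − (0.0341)·1.469999 − (-0.3790/3.1274)·1.077450 = -0.260854
denominator = 1 − 1.469999 = -0.469999
p = -0.260854 / -0.469999 = 0.5550

p = 0.5550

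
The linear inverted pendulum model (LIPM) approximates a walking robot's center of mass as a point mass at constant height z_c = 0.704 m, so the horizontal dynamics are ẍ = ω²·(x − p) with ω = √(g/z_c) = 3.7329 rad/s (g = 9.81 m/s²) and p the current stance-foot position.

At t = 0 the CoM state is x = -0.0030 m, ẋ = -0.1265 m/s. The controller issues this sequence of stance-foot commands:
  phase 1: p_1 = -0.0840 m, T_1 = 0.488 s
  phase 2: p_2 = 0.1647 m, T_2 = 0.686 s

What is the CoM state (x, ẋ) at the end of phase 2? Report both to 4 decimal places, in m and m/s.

phase 1: p=-0.0840, T=0.488, ωT=1.821655, cosh=3.171920, sinh=3.010162; start (x,ẋ)=(-0.003000, -0.126500) → end (x,ẋ)=(0.070918, 0.508920)
phase 2: p=0.1647, T=0.686, ωT=2.560769, cosh=6.511510, sinh=6.434264; start (x,ẋ)=(0.070918, 0.508920) → end (x,ẋ)=(0.431241, 1.061324)

x = 0.4312, ẋ = 1.0613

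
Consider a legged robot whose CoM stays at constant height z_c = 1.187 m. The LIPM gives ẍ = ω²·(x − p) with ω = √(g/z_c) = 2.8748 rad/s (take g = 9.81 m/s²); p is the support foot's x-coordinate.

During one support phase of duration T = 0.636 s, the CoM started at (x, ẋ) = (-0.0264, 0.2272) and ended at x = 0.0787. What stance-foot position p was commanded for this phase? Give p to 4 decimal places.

ωT = 2.8748·0.636 = 1.828373; cosh(ωT) = 3.192213, sinh(ωT) = 3.031538
x(T) = p + (x₀−p)·cosh(ωT) + (ẋ₀/ω)·sinh(ωT) ⇒ p·(1 − cosh) = x(T) − x₀·cosh − (ẋ₀/ω)·sinh
numerator   = 0.0787 − (-0.0264)·3.192213 − (0.2272/2.8748)·3.031538 = -0.076613
denominator = 1 − 3.192213 = -2.192213
p = -0.076613 / -2.192213 = 0.0349

p = 0.0349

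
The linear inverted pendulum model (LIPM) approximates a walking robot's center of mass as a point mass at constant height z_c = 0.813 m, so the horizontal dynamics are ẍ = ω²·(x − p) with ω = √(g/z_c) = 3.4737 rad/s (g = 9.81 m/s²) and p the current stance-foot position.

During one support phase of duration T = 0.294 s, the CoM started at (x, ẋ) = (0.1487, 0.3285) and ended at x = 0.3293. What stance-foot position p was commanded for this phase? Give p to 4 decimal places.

ωT = 3.4737·0.294 = 1.021268; cosh(ωT) = 1.568425, sinh(ωT) = 1.208287
x(T) = p + (x₀−p)·cosh(ωT) + (ẋ₀/ω)·sinh(ωT) ⇒ p·(1 − cosh) = x(T) − x₀·cosh − (ẋ₀/ω)·sinh
numerator   = 0.3293 − (0.1487)·1.568425 − (0.3285/3.4737)·1.208287 = -0.018190
denominator = 1 − 1.568425 = -0.568425
p = -0.018190 / -0.568425 = 0.0320

p = 0.0320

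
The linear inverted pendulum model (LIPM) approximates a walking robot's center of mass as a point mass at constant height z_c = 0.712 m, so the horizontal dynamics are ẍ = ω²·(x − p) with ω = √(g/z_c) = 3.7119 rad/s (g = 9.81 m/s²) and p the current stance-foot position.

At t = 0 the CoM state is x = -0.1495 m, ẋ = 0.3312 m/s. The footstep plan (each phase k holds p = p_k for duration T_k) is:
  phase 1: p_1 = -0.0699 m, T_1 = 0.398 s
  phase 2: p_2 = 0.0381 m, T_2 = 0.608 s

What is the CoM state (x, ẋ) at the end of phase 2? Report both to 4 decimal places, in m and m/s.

phase 1: p=-0.0699, T=0.398, ωT=1.477336, cosh=2.304752, sinh=2.076507; start (x,ẋ)=(-0.149500, 0.331200) → end (x,ẋ)=(-0.068079, 0.149794)
phase 2: p=0.0381, T=0.608, ωT=2.256835, cosh=4.828745, sinh=4.724064; start (x,ẋ)=(-0.068079, 0.149794) → end (x,ẋ)=(-0.283970, -1.138553)

x = -0.2840, ẋ = -1.1386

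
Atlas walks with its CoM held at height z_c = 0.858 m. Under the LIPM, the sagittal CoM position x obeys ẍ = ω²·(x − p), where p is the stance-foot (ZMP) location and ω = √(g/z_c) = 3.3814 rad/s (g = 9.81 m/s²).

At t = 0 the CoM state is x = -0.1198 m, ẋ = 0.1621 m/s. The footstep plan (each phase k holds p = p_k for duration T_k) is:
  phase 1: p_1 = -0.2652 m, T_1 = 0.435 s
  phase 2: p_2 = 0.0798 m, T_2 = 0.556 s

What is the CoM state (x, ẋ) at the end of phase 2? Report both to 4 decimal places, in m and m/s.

phase 1: p=-0.2652, T=0.435, ωT=1.470909, cosh=2.291453, sinh=2.061737; start (x,ẋ)=(-0.119800, 0.162100) → end (x,ẋ)=(0.166814, 1.385109)
phase 2: p=0.0798, T=0.556, ωT=1.880058, cosh=3.353234, sinh=3.200653; start (x,ẋ)=(0.166814, 1.385109) → end (x,ẋ)=(1.682650, 5.586325)

x = 1.6827, ẋ = 5.5863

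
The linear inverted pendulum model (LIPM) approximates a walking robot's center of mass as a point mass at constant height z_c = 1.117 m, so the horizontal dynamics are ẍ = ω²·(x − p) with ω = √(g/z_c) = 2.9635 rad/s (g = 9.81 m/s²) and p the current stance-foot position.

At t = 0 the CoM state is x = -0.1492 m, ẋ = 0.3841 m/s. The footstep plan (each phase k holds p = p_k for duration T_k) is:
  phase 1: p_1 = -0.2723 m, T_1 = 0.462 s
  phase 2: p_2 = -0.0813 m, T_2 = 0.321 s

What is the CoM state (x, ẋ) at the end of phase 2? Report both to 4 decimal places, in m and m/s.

phase 1: p=-0.2723, T=0.462, ωT=1.369137, cosh=2.093141, sinh=1.838815; start (x,ẋ)=(-0.149200, 0.384100) → end (x,ẋ)=(0.223695, 1.474788)
phase 2: p=-0.0813, T=0.321, ωT=0.951283, cosh=1.487638, sinh=1.101393; start (x,ẋ)=(0.223695, 1.474788) → end (x,ẋ)=(0.920531, 3.189447)

x = 0.9205, ẋ = 3.1894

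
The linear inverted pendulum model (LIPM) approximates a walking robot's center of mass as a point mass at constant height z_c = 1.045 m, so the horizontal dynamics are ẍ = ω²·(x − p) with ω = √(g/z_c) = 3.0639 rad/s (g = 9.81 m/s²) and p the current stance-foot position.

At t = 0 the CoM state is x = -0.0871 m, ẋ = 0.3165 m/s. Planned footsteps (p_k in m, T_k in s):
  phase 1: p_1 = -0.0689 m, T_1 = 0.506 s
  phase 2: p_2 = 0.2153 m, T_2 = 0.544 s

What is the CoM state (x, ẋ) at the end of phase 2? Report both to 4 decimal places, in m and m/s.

phase 1: p=-0.0689, T=0.506, ωT=1.550333, cosh=2.462609, sinh=2.250432; start (x,ẋ)=(-0.087100, 0.316500) → end (x,ẋ)=(0.118749, 0.653925)
phase 2: p=0.2153, T=0.544, ωT=1.666762, cosh=2.741925, sinh=2.553068; start (x,ẋ)=(0.118749, 0.653925) → end (x,ẋ)=(0.495464, 1.037762)

x = 0.4955, ẋ = 1.0378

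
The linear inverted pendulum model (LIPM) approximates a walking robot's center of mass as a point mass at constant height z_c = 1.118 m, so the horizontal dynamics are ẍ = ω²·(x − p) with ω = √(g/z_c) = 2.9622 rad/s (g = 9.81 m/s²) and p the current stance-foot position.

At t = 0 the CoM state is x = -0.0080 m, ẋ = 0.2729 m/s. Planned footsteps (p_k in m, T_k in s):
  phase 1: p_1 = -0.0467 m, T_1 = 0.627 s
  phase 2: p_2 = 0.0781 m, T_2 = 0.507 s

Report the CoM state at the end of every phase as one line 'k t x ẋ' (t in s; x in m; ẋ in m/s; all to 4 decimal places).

1 0.6270 0.3682 1.2537
2 1.1340 1.6647 4.7876

phase 1: p=-0.0467, T=0.627, ωT=1.857299, cosh=3.281253, sinh=3.125159; start (x,ẋ)=(-0.008000, 0.272900) → end (x,ẋ)=(0.368198, 1.253713)
phase 2: p=0.0781, T=0.507, ωT=1.501835, cosh=2.356322, sinh=2.133601; start (x,ẋ)=(0.368198, 1.253713) → end (x,ẋ)=(1.664682, 4.787612)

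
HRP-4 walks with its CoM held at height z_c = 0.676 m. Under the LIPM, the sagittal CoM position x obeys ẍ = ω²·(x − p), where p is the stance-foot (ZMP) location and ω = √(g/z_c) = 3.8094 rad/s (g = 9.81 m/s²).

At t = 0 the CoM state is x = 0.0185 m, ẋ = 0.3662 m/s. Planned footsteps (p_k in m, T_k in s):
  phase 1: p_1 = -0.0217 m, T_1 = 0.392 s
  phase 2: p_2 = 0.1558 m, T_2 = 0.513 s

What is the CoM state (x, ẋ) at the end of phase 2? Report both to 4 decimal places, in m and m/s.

x = 1.6578, ẋ = 5.8243

phase 1: p=-0.0217, T=0.392, ωT=1.493285, cosh=2.338164, sinh=2.113530; start (x,ẋ)=(0.018500, 0.366200) → end (x,ẋ)=(0.275469, 1.179897)
phase 2: p=0.1558, T=0.513, ωT=1.954222, cosh=3.600051, sinh=3.458376; start (x,ẋ)=(0.275469, 1.179897) → end (x,ẋ)=(1.657789, 5.824252)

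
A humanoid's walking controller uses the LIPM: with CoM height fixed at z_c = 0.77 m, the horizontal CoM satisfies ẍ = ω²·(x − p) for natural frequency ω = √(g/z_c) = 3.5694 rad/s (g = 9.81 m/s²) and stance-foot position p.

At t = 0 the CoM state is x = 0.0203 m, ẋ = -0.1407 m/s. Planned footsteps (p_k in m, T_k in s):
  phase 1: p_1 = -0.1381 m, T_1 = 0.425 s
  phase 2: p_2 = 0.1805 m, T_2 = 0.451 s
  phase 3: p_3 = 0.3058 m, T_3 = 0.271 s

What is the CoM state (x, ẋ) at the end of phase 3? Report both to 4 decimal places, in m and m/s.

phase 1: p=-0.1381, T=0.425, ωT=1.516995, cosh=2.388938, sinh=2.169568; start (x,ẋ)=(0.020300, -0.140700) → end (x,ẋ)=(0.154787, 0.890535)
phase 2: p=0.1805, T=0.451, ωT=1.609799, cosh=2.600868, sinh=2.400940; start (x,ẋ)=(0.154787, 0.890535) → end (x,ẋ)=(0.712638, 2.095805)
phase 3: p=0.3058, T=0.271, ωT=0.967307, cosh=1.505478, sinh=1.125373; start (x,ẋ)=(0.712638, 2.095805) → end (x,ẋ)=(1.579058, 4.789417)

x = 1.5791, ẋ = 4.7894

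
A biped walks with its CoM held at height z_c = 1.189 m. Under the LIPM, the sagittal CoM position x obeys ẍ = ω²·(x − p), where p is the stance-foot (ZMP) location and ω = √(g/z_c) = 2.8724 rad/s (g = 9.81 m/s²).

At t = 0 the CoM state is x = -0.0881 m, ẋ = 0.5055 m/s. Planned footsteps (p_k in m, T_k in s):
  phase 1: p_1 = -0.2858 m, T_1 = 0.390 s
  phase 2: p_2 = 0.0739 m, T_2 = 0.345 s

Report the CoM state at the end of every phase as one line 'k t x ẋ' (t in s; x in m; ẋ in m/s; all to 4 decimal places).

1 0.3900 0.2905 1.6351
2 0.7350 1.0670 3.2284

phase 1: p=-0.2858, T=0.390, ωT=1.120236, cosh=1.695890, sinh=1.369687; start (x,ẋ)=(-0.088100, 0.505500) → end (x,ẋ)=(0.290522, 1.635082)
phase 2: p=0.0739, T=0.345, ωT=0.990978, cosh=1.532541, sinh=1.161327; start (x,ẋ)=(0.290522, 1.635082) → end (x,ẋ)=(1.066955, 3.228437)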